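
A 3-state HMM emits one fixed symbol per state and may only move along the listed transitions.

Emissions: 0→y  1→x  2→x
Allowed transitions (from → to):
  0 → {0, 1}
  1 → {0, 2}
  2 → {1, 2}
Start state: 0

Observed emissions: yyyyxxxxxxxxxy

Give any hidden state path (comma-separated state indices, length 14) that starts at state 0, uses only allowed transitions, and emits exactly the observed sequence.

  0: obs=y cand={0} pick 0 [start]
  1: obs=y cand={0} pick 0 [0->0 ok]
  2: obs=y cand={0} pick 0 [0->0 ok]
  3: obs=y cand={0} pick 0 [0->0 ok]
  4: obs=x cand={1,2} pick 1 [0->1 ok]
  5: obs=x cand={1,2} pick 2 [1->2 ok]
  6: obs=x cand={1,2} pick 2 [2->2 ok]
  7: obs=x cand={1,2} pick 2 [2->2 ok]
  8: obs=x cand={1,2} pick 2 [2->2 ok]
  9: obs=x cand={1,2} pick 2 [2->2 ok]
  10: obs=x cand={1,2} pick 2 [2->2 ok]
  11: obs=x cand={1,2} pick 2 [2->2 ok]
  12: obs=x cand={1,2} pick 1 [2->1 ok]
  13: obs=y cand={0} pick 0 [1->0 ok]

0,0,0,0,1,2,2,2,2,2,2,2,1,0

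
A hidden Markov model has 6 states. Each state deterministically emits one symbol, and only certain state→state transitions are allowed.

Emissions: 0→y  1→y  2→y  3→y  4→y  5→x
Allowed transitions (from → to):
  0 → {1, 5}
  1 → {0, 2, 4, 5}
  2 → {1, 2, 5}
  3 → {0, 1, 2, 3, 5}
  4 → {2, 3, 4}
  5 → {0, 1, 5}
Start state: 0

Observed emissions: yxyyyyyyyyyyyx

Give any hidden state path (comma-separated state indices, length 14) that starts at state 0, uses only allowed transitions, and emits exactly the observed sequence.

0,5,1,4,3,3,0,1,4,3,2,2,2,5

  t0 'y' -> {0,1,2,3,4}, take 0 (start)
  t1 'x' -> {5}, take 5 (0->5 ok)
  t2 'y' -> {0,1,2,3,4}, take 1 (5->1 ok)
  t3 'y' -> {0,1,2,3,4}, take 4 (1->4 ok)
  t4 'y' -> {0,1,2,3,4}, take 3 (4->3 ok)
  t5 'y' -> {0,1,2,3,4}, take 3 (3->3 ok)
  t6 'y' -> {0,1,2,3,4}, take 0 (3->0 ok)
  t7 'y' -> {0,1,2,3,4}, take 1 (0->1 ok)
  t8 'y' -> {0,1,2,3,4}, take 4 (1->4 ok)
  t9 'y' -> {0,1,2,3,4}, take 3 (4->3 ok)
  t10 'y' -> {0,1,2,3,4}, take 2 (3->2 ok)
  t11 'y' -> {0,1,2,3,4}, take 2 (2->2 ok)
  t12 'y' -> {0,1,2,3,4}, take 2 (2->2 ok)
  t13 'x' -> {5}, take 5 (2->5 ok)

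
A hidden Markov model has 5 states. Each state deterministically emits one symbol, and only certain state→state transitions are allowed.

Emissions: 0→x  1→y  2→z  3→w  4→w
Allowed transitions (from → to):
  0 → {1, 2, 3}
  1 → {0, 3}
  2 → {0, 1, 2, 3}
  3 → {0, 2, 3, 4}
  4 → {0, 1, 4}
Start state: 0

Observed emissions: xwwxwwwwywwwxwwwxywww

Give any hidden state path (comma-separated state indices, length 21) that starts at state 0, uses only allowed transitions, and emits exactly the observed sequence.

0,3,3,0,3,4,4,4,1,3,4,4,0,3,3,4,0,1,3,3,3

  0: obs=x cand={0} pick 0 [start]
  1: obs=w cand={3,4} pick 3 [0->3 ok]
  2: obs=w cand={3,4} pick 3 [3->3 ok]
  3: obs=x cand={0} pick 0 [3->0 ok]
  4: obs=w cand={3,4} pick 3 [0->3 ok]
  5: obs=w cand={3,4} pick 4 [3->4 ok]
  6: obs=w cand={3,4} pick 4 [4->4 ok]
  7: obs=w cand={3,4} pick 4 [4->4 ok]
  8: obs=y cand={1} pick 1 [4->1 ok]
  9: obs=w cand={3,4} pick 3 [1->3 ok]
  10: obs=w cand={3,4} pick 4 [3->4 ok]
  11: obs=w cand={3,4} pick 4 [4->4 ok]
  12: obs=x cand={0} pick 0 [4->0 ok]
  13: obs=w cand={3,4} pick 3 [0->3 ok]
  14: obs=w cand={3,4} pick 3 [3->3 ok]
  15: obs=w cand={3,4} pick 4 [3->4 ok]
  16: obs=x cand={0} pick 0 [4->0 ok]
  17: obs=y cand={1} pick 1 [0->1 ok]
  18: obs=w cand={3,4} pick 3 [1->3 ok]
  19: obs=w cand={3,4} pick 3 [3->3 ok]
  20: obs=w cand={3,4} pick 3 [3->3 ok]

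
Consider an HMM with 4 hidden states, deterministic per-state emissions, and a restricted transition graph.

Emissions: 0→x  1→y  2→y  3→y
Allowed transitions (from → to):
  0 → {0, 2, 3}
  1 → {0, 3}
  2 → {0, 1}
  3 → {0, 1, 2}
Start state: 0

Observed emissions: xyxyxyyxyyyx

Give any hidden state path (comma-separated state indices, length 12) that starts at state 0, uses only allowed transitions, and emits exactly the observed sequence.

  [0] x  {0}  => 0  start
  [1] y  {1,2,3}  => 2  0->2 ok
  [2] x  {0}  => 0  2->0 ok
  [3] y  {1,2,3}  => 2  0->2 ok
  [4] x  {0}  => 0  2->0 ok
  [5] y  {1,2,3}  => 2  0->2 ok
  [6] y  {1,2,3}  => 1  2->1 ok
  [7] x  {0}  => 0  1->0 ok
  [8] y  {1,2,3}  => 3  0->3 ok
  [9] y  {1,2,3}  => 2  3->2 ok
  [10] y  {1,2,3}  => 1  2->1 ok
  [11] x  {0}  => 0  1->0 ok

0,2,0,2,0,2,1,0,3,2,1,0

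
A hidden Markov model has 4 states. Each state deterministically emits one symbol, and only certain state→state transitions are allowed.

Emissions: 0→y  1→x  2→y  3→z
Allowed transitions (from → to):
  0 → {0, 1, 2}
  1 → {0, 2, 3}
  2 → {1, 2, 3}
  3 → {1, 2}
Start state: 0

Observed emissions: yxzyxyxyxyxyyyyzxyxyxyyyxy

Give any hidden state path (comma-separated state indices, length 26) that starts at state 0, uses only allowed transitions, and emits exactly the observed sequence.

0,1,3,2,1,2,1,2,1,2,1,2,2,2,2,3,1,0,1,0,1,0,0,2,1,0

  pos 0: y in {0,2}, choose 0; start
  pos 1: x in {1}, choose 1; 0->1 ok
  pos 2: z in {3}, choose 3; 1->3 ok
  pos 3: y in {0,2}, choose 2; 3->2 ok
  pos 4: x in {1}, choose 1; 2->1 ok
  pos 5: y in {0,2}, choose 2; 1->2 ok
  pos 6: x in {1}, choose 1; 2->1 ok
  pos 7: y in {0,2}, choose 2; 1->2 ok
  pos 8: x in {1}, choose 1; 2->1 ok
  pos 9: y in {0,2}, choose 2; 1->2 ok
  pos 10: x in {1}, choose 1; 2->1 ok
  pos 11: y in {0,2}, choose 2; 1->2 ok
  pos 12: y in {0,2}, choose 2; 2->2 ok
  pos 13: y in {0,2}, choose 2; 2->2 ok
  pos 14: y in {0,2}, choose 2; 2->2 ok
  pos 15: z in {3}, choose 3; 2->3 ok
  pos 16: x in {1}, choose 1; 3->1 ok
  pos 17: y in {0,2}, choose 0; 1->0 ok
  pos 18: x in {1}, choose 1; 0->1 ok
  pos 19: y in {0,2}, choose 0; 1->0 ok
  pos 20: x in {1}, choose 1; 0->1 ok
  pos 21: y in {0,2}, choose 0; 1->0 ok
  pos 22: y in {0,2}, choose 0; 0->0 ok
  pos 23: y in {0,2}, choose 2; 0->2 ok
  pos 24: x in {1}, choose 1; 2->1 ok
  pos 25: y in {0,2}, choose 0; 1->0 ok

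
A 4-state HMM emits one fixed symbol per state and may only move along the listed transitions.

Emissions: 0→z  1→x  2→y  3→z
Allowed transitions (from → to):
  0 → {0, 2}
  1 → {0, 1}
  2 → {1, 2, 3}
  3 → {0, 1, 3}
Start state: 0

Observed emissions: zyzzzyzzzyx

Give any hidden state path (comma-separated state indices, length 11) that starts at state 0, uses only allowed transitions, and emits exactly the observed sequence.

  t0 'z' -> {0,3}, take 0 (start)
  t1 'y' -> {2}, take 2 (0->2 ok)
  t2 'z' -> {0,3}, take 3 (2->3 ok)
  t3 'z' -> {0,3}, take 3 (3->3 ok)
  t4 'z' -> {0,3}, take 0 (3->0 ok)
  t5 'y' -> {2}, take 2 (0->2 ok)
  t6 'z' -> {0,3}, take 3 (2->3 ok)
  t7 'z' -> {0,3}, take 0 (3->0 ok)
  t8 'z' -> {0,3}, take 0 (0->0 ok)
  t9 'y' -> {2}, take 2 (0->2 ok)
  t10 'x' -> {1}, take 1 (2->1 ok)

0,2,3,3,0,2,3,0,0,2,1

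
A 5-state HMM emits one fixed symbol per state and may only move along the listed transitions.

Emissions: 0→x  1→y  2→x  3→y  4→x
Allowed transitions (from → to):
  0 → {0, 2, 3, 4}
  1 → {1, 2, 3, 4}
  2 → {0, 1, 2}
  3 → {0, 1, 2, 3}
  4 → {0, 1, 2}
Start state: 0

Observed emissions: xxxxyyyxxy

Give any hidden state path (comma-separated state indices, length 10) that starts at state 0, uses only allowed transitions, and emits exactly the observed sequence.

0,0,4,2,1,1,1,4,2,1

  pos 0: x in {0,2,4}, choose 0; start
  pos 1: x in {0,2,4}, choose 0; 0->0 ok
  pos 2: x in {0,2,4}, choose 4; 0->4 ok
  pos 3: x in {0,2,4}, choose 2; 4->2 ok
  pos 4: y in {1,3}, choose 1; 2->1 ok
  pos 5: y in {1,3}, choose 1; 1->1 ok
  pos 6: y in {1,3}, choose 1; 1->1 ok
  pos 7: x in {0,2,4}, choose 4; 1->4 ok
  pos 8: x in {0,2,4}, choose 2; 4->2 ok
  pos 9: y in {1,3}, choose 1; 2->1 ok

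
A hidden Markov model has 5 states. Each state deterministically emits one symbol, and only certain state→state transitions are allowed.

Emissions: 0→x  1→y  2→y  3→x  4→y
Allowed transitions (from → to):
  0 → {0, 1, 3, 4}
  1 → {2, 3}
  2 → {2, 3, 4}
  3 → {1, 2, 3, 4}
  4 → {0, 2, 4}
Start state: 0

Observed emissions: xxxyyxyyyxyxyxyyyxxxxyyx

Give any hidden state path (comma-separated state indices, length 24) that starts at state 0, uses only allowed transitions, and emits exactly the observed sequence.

  pos 0: x in {0,3}, choose 0; start
  pos 1: x in {0,3}, choose 0; 0->0 ok
  pos 2: x in {0,3}, choose 0; 0->0 ok
  pos 3: y in {1,2,4}, choose 1; 0->1 ok
  pos 4: y in {1,2,4}, choose 2; 1->2 ok
  pos 5: x in {0,3}, choose 3; 2->3 ok
  pos 6: y in {1,2,4}, choose 2; 3->2 ok
  pos 7: y in {1,2,4}, choose 4; 2->4 ok
  pos 8: y in {1,2,4}, choose 2; 4->2 ok
  pos 9: x in {0,3}, choose 3; 2->3 ok
  pos 10: y in {1,2,4}, choose 4; 3->4 ok
  pos 11: x in {0,3}, choose 0; 4->0 ok
  pos 12: y in {1,2,4}, choose 4; 0->4 ok
  pos 13: x in {0,3}, choose 0; 4->0 ok
  pos 14: y in {1,2,4}, choose 4; 0->4 ok
  pos 15: y in {1,2,4}, choose 2; 4->2 ok
  pos 16: y in {1,2,4}, choose 4; 2->4 ok
  pos 17: x in {0,3}, choose 0; 4->0 ok
  pos 18: x in {0,3}, choose 0; 0->0 ok
  pos 19: x in {0,3}, choose 0; 0->0 ok
  pos 20: x in {0,3}, choose 3; 0->3 ok
  pos 21: y in {1,2,4}, choose 4; 3->4 ok
  pos 22: y in {1,2,4}, choose 4; 4->4 ok
  pos 23: x in {0,3}, choose 0; 4->0 ok

0,0,0,1,2,3,2,4,2,3,4,0,4,0,4,2,4,0,0,0,3,4,4,0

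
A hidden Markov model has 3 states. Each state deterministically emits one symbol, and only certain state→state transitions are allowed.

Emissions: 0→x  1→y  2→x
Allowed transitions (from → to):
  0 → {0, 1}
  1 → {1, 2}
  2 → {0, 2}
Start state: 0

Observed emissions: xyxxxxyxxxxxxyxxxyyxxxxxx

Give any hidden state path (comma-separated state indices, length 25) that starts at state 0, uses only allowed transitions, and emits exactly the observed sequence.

0,1,2,0,0,0,1,2,2,2,2,0,0,1,2,2,0,1,1,2,2,2,2,0,0

  t0 'x' -> {0,2}, take 0 (start)
  t1 'y' -> {1}, take 1 (0->1 ok)
  t2 'x' -> {0,2}, take 2 (1->2 ok)
  t3 'x' -> {0,2}, take 0 (2->0 ok)
  t4 'x' -> {0,2}, take 0 (0->0 ok)
  t5 'x' -> {0,2}, take 0 (0->0 ok)
  t6 'y' -> {1}, take 1 (0->1 ok)
  t7 'x' -> {0,2}, take 2 (1->2 ok)
  t8 'x' -> {0,2}, take 2 (2->2 ok)
  t9 'x' -> {0,2}, take 2 (2->2 ok)
  t10 'x' -> {0,2}, take 2 (2->2 ok)
  t11 'x' -> {0,2}, take 0 (2->0 ok)
  t12 'x' -> {0,2}, take 0 (0->0 ok)
  t13 'y' -> {1}, take 1 (0->1 ok)
  t14 'x' -> {0,2}, take 2 (1->2 ok)
  t15 'x' -> {0,2}, take 2 (2->2 ok)
  t16 'x' -> {0,2}, take 0 (2->0 ok)
  t17 'y' -> {1}, take 1 (0->1 ok)
  t18 'y' -> {1}, take 1 (1->1 ok)
  t19 'x' -> {0,2}, take 2 (1->2 ok)
  t20 'x' -> {0,2}, take 2 (2->2 ok)
  t21 'x' -> {0,2}, take 2 (2->2 ok)
  t22 'x' -> {0,2}, take 2 (2->2 ok)
  t23 'x' -> {0,2}, take 0 (2->0 ok)
  t24 'x' -> {0,2}, take 0 (0->0 ok)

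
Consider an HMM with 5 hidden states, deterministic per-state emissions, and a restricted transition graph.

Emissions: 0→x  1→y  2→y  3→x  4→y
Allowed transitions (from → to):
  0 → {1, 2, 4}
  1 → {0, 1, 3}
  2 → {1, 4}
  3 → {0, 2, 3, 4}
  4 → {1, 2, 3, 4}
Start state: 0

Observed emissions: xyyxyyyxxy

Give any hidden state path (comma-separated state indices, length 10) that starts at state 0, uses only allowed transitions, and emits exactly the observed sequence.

0,2,1,0,4,1,1,3,0,4

  0: obs=x cand={0,3} pick 0 [start]
  1: obs=y cand={1,2,4} pick 2 [0->2 ok]
  2: obs=y cand={1,2,4} pick 1 [2->1 ok]
  3: obs=x cand={0,3} pick 0 [1->0 ok]
  4: obs=y cand={1,2,4} pick 4 [0->4 ok]
  5: obs=y cand={1,2,4} pick 1 [4->1 ok]
  6: obs=y cand={1,2,4} pick 1 [1->1 ok]
  7: obs=x cand={0,3} pick 3 [1->3 ok]
  8: obs=x cand={0,3} pick 0 [3->0 ok]
  9: obs=y cand={1,2,4} pick 4 [0->4 ok]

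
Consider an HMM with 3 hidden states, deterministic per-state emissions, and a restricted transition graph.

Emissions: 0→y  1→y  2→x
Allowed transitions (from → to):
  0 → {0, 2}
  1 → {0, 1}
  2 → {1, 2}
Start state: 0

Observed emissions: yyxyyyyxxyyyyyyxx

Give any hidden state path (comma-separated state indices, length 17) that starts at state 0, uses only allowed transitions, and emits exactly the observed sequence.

  0: obs=y cand={0,1} pick 0 [start]
  1: obs=y cand={0,1} pick 0 [0->0 ok]
  2: obs=x cand={2} pick 2 [0->2 ok]
  3: obs=y cand={0,1} pick 1 [2->1 ok]
  4: obs=y cand={0,1} pick 1 [1->1 ok]
  5: obs=y cand={0,1} pick 1 [1->1 ok]
  6: obs=y cand={0,1} pick 0 [1->0 ok]
  7: obs=x cand={2} pick 2 [0->2 ok]
  8: obs=x cand={2} pick 2 [2->2 ok]
  9: obs=y cand={0,1} pick 1 [2->1 ok]
  10: obs=y cand={0,1} pick 1 [1->1 ok]
  11: obs=y cand={0,1} pick 1 [1->1 ok]
  12: obs=y cand={0,1} pick 1 [1->1 ok]
  13: obs=y cand={0,1} pick 0 [1->0 ok]
  14: obs=y cand={0,1} pick 0 [0->0 ok]
  15: obs=x cand={2} pick 2 [0->2 ok]
  16: obs=x cand={2} pick 2 [2->2 ok]

0,0,2,1,1,1,0,2,2,1,1,1,1,0,0,2,2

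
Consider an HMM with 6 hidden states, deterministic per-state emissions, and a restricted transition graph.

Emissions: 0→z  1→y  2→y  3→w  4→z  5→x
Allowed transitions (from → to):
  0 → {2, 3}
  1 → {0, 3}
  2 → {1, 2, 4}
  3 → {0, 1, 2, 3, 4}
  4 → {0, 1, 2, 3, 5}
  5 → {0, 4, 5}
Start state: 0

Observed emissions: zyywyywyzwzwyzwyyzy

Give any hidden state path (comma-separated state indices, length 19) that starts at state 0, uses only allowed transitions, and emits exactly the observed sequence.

  0: obs=z cand={0,4} pick 0 [start]
  1: obs=y cand={1,2} pick 2 [0->2 ok]
  2: obs=y cand={1,2} pick 1 [2->1 ok]
  3: obs=w cand={3} pick 3 [1->3 ok]
  4: obs=y cand={1,2} pick 2 [3->2 ok]
  5: obs=y cand={1,2} pick 1 [2->1 ok]
  6: obs=w cand={3} pick 3 [1->3 ok]
  7: obs=y cand={1,2} pick 2 [3->2 ok]
  8: obs=z cand={0,4} pick 4 [2->4 ok]
  9: obs=w cand={3} pick 3 [4->3 ok]
  10: obs=z cand={0,4} pick 4 [3->4 ok]
  11: obs=w cand={3} pick 3 [4->3 ok]
  12: obs=y cand={1,2} pick 2 [3->2 ok]
  13: obs=z cand={0,4} pick 4 [2->4 ok]
  14: obs=w cand={3} pick 3 [4->3 ok]
  15: obs=y cand={1,2} pick 2 [3->2 ok]
  16: obs=y cand={1,2} pick 1 [2->1 ok]
  17: obs=z cand={0,4} pick 0 [1->0 ok]
  18: obs=y cand={1,2} pick 2 [0->2 ok]

0,2,1,3,2,1,3,2,4,3,4,3,2,4,3,2,1,0,2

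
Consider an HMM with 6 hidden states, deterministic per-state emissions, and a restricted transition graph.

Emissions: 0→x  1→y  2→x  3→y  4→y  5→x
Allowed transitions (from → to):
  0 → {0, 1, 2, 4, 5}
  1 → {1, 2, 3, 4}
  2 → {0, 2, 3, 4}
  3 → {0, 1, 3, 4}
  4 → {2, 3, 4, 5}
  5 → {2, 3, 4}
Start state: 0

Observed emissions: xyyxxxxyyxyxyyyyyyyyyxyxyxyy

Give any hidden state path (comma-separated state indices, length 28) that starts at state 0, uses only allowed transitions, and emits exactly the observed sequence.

  pos 0: x in {0,2,5}, choose 0; start
  pos 1: y in {1,3,4}, choose 1; 0->1 ok
  pos 2: y in {1,3,4}, choose 4; 1->4 ok
  pos 3: x in {0,2,5}, choose 2; 4->2 ok
  pos 4: x in {0,2,5}, choose 2; 2->2 ok
  pos 5: x in {0,2,5}, choose 2; 2->2 ok
  pos 6: x in {0,2,5}, choose 2; 2->2 ok
  pos 7: y in {1,3,4}, choose 3; 2->3 ok
  pos 8: y in {1,3,4}, choose 4; 3->4 ok
  pos 9: x in {0,2,5}, choose 5; 4->5 ok
  pos 10: y in {1,3,4}, choose 3; 5->3 ok
  pos 11: x in {0,2,5}, choose 0; 3->0 ok
  pos 12: y in {1,3,4}, choose 1; 0->1 ok
  pos 13: y in {1,3,4}, choose 1; 1->1 ok
  pos 14: y in {1,3,4}, choose 4; 1->4 ok
  pos 15: y in {1,3,4}, choose 4; 4->4 ok
  pos 16: y in {1,3,4}, choose 4; 4->4 ok
  pos 17: y in {1,3,4}, choose 3; 4->3 ok
  pos 18: y in {1,3,4}, choose 3; 3->3 ok
  pos 19: y in {1,3,4}, choose 4; 3->4 ok
  pos 20: y in {1,3,4}, choose 3; 4->3 ok
  pos 21: x in {0,2,5}, choose 0; 3->0 ok
  pos 22: y in {1,3,4}, choose 4; 0->4 ok
  pos 23: x in {0,2,5}, choose 5; 4->5 ok
  pos 24: y in {1,3,4}, choose 4; 5->4 ok
  pos 25: x in {0,2,5}, choose 2; 4->2 ok
  pos 26: y in {1,3,4}, choose 4; 2->4 ok
  pos 27: y in {1,3,4}, choose 4; 4->4 ok

0,1,4,2,2,2,2,3,4,5,3,0,1,1,4,4,4,3,3,4,3,0,4,5,4,2,4,4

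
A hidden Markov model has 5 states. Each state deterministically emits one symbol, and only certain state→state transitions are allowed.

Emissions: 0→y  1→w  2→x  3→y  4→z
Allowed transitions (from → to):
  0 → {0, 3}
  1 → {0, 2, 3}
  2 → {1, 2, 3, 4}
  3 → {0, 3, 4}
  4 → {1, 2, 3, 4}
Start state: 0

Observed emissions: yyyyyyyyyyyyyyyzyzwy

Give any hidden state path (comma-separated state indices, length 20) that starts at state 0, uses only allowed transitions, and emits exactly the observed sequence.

  pos 0: y in {0,3}, choose 0; start
  pos 1: y in {0,3}, choose 0; 0->0 ok
  pos 2: y in {0,3}, choose 0; 0->0 ok
  pos 3: y in {0,3}, choose 0; 0->0 ok
  pos 4: y in {0,3}, choose 0; 0->0 ok
  pos 5: y in {0,3}, choose 0; 0->0 ok
  pos 6: y in {0,3}, choose 3; 0->3 ok
  pos 7: y in {0,3}, choose 3; 3->3 ok
  pos 8: y in {0,3}, choose 0; 3->0 ok
  pos 9: y in {0,3}, choose 3; 0->3 ok
  pos 10: y in {0,3}, choose 0; 3->0 ok
  pos 11: y in {0,3}, choose 3; 0->3 ok
  pos 12: y in {0,3}, choose 0; 3->0 ok
  pos 13: y in {0,3}, choose 3; 0->3 ok
  pos 14: y in {0,3}, choose 3; 3->3 ok
  pos 15: z in {4}, choose 4; 3->4 ok
  pos 16: y in {0,3}, choose 3; 4->3 ok
  pos 17: z in {4}, choose 4; 3->4 ok
  pos 18: w in {1}, choose 1; 4->1 ok
  pos 19: y in {0,3}, choose 3; 1->3 ok

0,0,0,0,0,0,3,3,0,3,0,3,0,3,3,4,3,4,1,3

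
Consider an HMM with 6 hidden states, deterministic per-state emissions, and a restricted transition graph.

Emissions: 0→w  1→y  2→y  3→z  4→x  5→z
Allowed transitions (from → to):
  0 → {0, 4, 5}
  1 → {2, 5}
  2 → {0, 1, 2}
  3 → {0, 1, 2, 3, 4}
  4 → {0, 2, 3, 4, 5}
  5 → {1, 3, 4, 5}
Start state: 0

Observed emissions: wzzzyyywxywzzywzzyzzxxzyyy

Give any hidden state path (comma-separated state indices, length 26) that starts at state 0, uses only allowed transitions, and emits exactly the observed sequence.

  0: obs=w cand={0} pick 0 [start]
  1: obs=z cand={3,5} pick 5 [0->5 ok]
  2: obs=z cand={3,5} pick 5 [5->5 ok]
  3: obs=z cand={3,5} pick 3 [5->3 ok]
  4: obs=y cand={1,2} pick 2 [3->2 ok]
  5: obs=y cand={1,2} pick 1 [2->1 ok]
  6: obs=y cand={1,2} pick 2 [1->2 ok]
  7: obs=w cand={0} pick 0 [2->0 ok]
  8: obs=x cand={4} pick 4 [0->4 ok]
  9: obs=y cand={1,2} pick 2 [4->2 ok]
  10: obs=w cand={0} pick 0 [2->0 ok]
  11: obs=z cand={3,5} pick 5 [0->5 ok]
  12: obs=z cand={3,5} pick 3 [5->3 ok]
  13: obs=y cand={1,2} pick 2 [3->2 ok]
  14: obs=w cand={0} pick 0 [2->0 ok]
  15: obs=z cand={3,5} pick 5 [0->5 ok]
  16: obs=z cand={3,5} pick 3 [5->3 ok]
  17: obs=y cand={1,2} pick 1 [3->1 ok]
  18: obs=z cand={3,5} pick 5 [1->5 ok]
  19: obs=z cand={3,5} pick 5 [5->5 ok]
  20: obs=x cand={4} pick 4 [5->4 ok]
  21: obs=x cand={4} pick 4 [4->4 ok]
  22: obs=z cand={3,5} pick 5 [4->5 ok]
  23: obs=y cand={1,2} pick 1 [5->1 ok]
  24: obs=y cand={1,2} pick 2 [1->2 ok]
  25: obs=y cand={1,2} pick 2 [2->2 ok]

0,5,5,3,2,1,2,0,4,2,0,5,3,2,0,5,3,1,5,5,4,4,5,1,2,2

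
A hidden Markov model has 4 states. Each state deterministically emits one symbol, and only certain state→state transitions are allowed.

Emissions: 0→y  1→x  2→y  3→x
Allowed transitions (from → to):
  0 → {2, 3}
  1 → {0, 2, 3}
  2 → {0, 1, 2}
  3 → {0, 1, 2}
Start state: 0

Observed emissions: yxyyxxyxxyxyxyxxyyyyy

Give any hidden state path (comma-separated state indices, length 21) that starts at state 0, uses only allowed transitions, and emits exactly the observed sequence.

  pos 0: y in {0,2}, choose 0; start
  pos 1: x in {1,3}, choose 3; 0->3 ok
  pos 2: y in {0,2}, choose 0; 3->0 ok
  pos 3: y in {0,2}, choose 2; 0->2 ok
  pos 4: x in {1,3}, choose 1; 2->1 ok
  pos 5: x in {1,3}, choose 3; 1->3 ok
  pos 6: y in {0,2}, choose 2; 3->2 ok
  pos 7: x in {1,3}, choose 1; 2->1 ok
  pos 8: x in {1,3}, choose 3; 1->3 ok
  pos 9: y in {0,2}, choose 2; 3->2 ok
  pos 10: x in {1,3}, choose 1; 2->1 ok
  pos 11: y in {0,2}, choose 0; 1->0 ok
  pos 12: x in {1,3}, choose 3; 0->3 ok
  pos 13: y in {0,2}, choose 2; 3->2 ok
  pos 14: x in {1,3}, choose 1; 2->1 ok
  pos 15: x in {1,3}, choose 3; 1->3 ok
  pos 16: y in {0,2}, choose 0; 3->0 ok
  pos 17: y in {0,2}, choose 2; 0->2 ok
  pos 18: y in {0,2}, choose 0; 2->0 ok
  pos 19: y in {0,2}, choose 2; 0->2 ok
  pos 20: y in {0,2}, choose 2; 2->2 ok

0,3,0,2,1,3,2,1,3,2,1,0,3,2,1,3,0,2,0,2,2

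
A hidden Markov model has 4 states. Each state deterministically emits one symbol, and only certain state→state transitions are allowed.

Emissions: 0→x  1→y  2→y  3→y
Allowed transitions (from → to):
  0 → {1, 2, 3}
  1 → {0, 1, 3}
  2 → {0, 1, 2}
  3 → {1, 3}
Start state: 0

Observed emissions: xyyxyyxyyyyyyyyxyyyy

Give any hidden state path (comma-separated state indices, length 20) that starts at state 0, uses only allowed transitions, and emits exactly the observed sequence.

0,3,1,0,1,1,0,2,1,1,3,1,3,3,1,0,1,3,3,3

  pos 0: x in {0}, choose 0; start
  pos 1: y in {1,2,3}, choose 3; 0->3 ok
  pos 2: y in {1,2,3}, choose 1; 3->1 ok
  pos 3: x in {0}, choose 0; 1->0 ok
  pos 4: y in {1,2,3}, choose 1; 0->1 ok
  pos 5: y in {1,2,3}, choose 1; 1->1 ok
  pos 6: x in {0}, choose 0; 1->0 ok
  pos 7: y in {1,2,3}, choose 2; 0->2 ok
  pos 8: y in {1,2,3}, choose 1; 2->1 ok
  pos 9: y in {1,2,3}, choose 1; 1->1 ok
  pos 10: y in {1,2,3}, choose 3; 1->3 ok
  pos 11: y in {1,2,3}, choose 1; 3->1 ok
  pos 12: y in {1,2,3}, choose 3; 1->3 ok
  pos 13: y in {1,2,3}, choose 3; 3->3 ok
  pos 14: y in {1,2,3}, choose 1; 3->1 ok
  pos 15: x in {0}, choose 0; 1->0 ok
  pos 16: y in {1,2,3}, choose 1; 0->1 ok
  pos 17: y in {1,2,3}, choose 3; 1->3 ok
  pos 18: y in {1,2,3}, choose 3; 3->3 ok
  pos 19: y in {1,2,3}, choose 3; 3->3 ok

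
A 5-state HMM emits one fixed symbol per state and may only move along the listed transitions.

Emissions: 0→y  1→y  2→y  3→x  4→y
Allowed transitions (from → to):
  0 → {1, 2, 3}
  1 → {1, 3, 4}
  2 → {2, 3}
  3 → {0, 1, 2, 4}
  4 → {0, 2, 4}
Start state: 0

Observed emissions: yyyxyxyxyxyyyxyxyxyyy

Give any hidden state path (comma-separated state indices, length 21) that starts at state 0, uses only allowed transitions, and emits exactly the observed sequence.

  [0] y  {0,1,2,4}  => 0  start
  [1] y  {0,1,2,4}  => 2  0->2 ok
  [2] y  {0,1,2,4}  => 2  2->2 ok
  [3] x  {3}  => 3  2->3 ok
  [4] y  {0,1,2,4}  => 2  3->2 ok
  [5] x  {3}  => 3  2->3 ok
  [6] y  {0,1,2,4}  => 2  3->2 ok
  [7] x  {3}  => 3  2->3 ok
  [8] y  {0,1,2,4}  => 1  3->1 ok
  [9] x  {3}  => 3  1->3 ok
  [10] y  {0,1,2,4}  => 2  3->2 ok
  [11] y  {0,1,2,4}  => 2  2->2 ok
  [12] y  {0,1,2,4}  => 2  2->2 ok
  [13] x  {3}  => 3  2->3 ok
  [14] y  {0,1,2,4}  => 2  3->2 ok
  [15] x  {3}  => 3  2->3 ok
  [16] y  {0,1,2,4}  => 0  3->0 ok
  [17] x  {3}  => 3  0->3 ok
  [18] y  {0,1,2,4}  => 4  3->4 ok
  [19] y  {0,1,2,4}  => 0  4->0 ok
  [20] y  {0,1,2,4}  => 1  0->1 ok

0,2,2,3,2,3,2,3,1,3,2,2,2,3,2,3,0,3,4,0,1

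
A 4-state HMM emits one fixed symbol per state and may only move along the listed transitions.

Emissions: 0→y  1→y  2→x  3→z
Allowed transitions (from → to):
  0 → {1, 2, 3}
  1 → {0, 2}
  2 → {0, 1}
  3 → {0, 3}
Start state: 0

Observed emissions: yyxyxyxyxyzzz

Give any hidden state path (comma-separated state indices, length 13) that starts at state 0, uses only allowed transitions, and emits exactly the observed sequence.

0,1,2,0,2,1,2,1,2,0,3,3,3

  [0] y  {0,1}  => 0  start
  [1] y  {0,1}  => 1  0->1 ok
  [2] x  {2}  => 2  1->2 ok
  [3] y  {0,1}  => 0  2->0 ok
  [4] x  {2}  => 2  0->2 ok
  [5] y  {0,1}  => 1  2->1 ok
  [6] x  {2}  => 2  1->2 ok
  [7] y  {0,1}  => 1  2->1 ok
  [8] x  {2}  => 2  1->2 ok
  [9] y  {0,1}  => 0  2->0 ok
  [10] z  {3}  => 3  0->3 ok
  [11] z  {3}  => 3  3->3 ok
  [12] z  {3}  => 3  3->3 ok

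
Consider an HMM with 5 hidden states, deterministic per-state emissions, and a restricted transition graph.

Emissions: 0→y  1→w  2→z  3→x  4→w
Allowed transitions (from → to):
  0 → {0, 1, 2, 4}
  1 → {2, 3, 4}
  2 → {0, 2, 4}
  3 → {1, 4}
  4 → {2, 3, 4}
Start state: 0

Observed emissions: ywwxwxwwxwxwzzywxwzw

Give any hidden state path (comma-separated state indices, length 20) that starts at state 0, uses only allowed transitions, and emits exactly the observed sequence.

  0: obs=y cand={0} pick 0 [start]
  1: obs=w cand={1,4} pick 1 [0->1 ok]
  2: obs=w cand={1,4} pick 4 [1->4 ok]
  3: obs=x cand={3} pick 3 [4->3 ok]
  4: obs=w cand={1,4} pick 4 [3->4 ok]
  5: obs=x cand={3} pick 3 [4->3 ok]
  6: obs=w cand={1,4} pick 4 [3->4 ok]
  7: obs=w cand={1,4} pick 4 [4->4 ok]
  8: obs=x cand={3} pick 3 [4->3 ok]
  9: obs=w cand={1,4} pick 1 [3->1 ok]
  10: obs=x cand={3} pick 3 [1->3 ok]
  11: obs=w cand={1,4} pick 4 [3->4 ok]
  12: obs=z cand={2} pick 2 [4->2 ok]
  13: obs=z cand={2} pick 2 [2->2 ok]
  14: obs=y cand={0} pick 0 [2->0 ok]
  15: obs=w cand={1,4} pick 1 [0->1 ok]
  16: obs=x cand={3} pick 3 [1->3 ok]
  17: obs=w cand={1,4} pick 1 [3->1 ok]
  18: obs=z cand={2} pick 2 [1->2 ok]
  19: obs=w cand={1,4} pick 4 [2->4 ok]

0,1,4,3,4,3,4,4,3,1,3,4,2,2,0,1,3,1,2,4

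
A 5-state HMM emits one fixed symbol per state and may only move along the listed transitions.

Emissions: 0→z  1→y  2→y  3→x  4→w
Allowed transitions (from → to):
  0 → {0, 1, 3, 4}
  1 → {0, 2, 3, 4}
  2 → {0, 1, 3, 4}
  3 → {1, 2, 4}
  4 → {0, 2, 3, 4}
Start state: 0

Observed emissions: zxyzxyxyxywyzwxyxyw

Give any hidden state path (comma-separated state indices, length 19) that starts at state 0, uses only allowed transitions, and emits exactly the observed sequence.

  pos 0: z in {0}, choose 0; start
  pos 1: x in {3}, choose 3; 0->3 ok
  pos 2: y in {1,2}, choose 2; 3->2 ok
  pos 3: z in {0}, choose 0; 2->0 ok
  pos 4: x in {3}, choose 3; 0->3 ok
  pos 5: y in {1,2}, choose 2; 3->2 ok
  pos 6: x in {3}, choose 3; 2->3 ok
  pos 7: y in {1,2}, choose 1; 3->1 ok
  pos 8: x in {3}, choose 3; 1->3 ok
  pos 9: y in {1,2}, choose 2; 3->2 ok
  pos 10: w in {4}, choose 4; 2->4 ok
  pos 11: y in {1,2}, choose 2; 4->2 ok
  pos 12: z in {0}, choose 0; 2->0 ok
  pos 13: w in {4}, choose 4; 0->4 ok
  pos 14: x in {3}, choose 3; 4->3 ok
  pos 15: y in {1,2}, choose 2; 3->2 ok
  pos 16: x in {3}, choose 3; 2->3 ok
  pos 17: y in {1,2}, choose 1; 3->1 ok
  pos 18: w in {4}, choose 4; 1->4 ok

0,3,2,0,3,2,3,1,3,2,4,2,0,4,3,2,3,1,4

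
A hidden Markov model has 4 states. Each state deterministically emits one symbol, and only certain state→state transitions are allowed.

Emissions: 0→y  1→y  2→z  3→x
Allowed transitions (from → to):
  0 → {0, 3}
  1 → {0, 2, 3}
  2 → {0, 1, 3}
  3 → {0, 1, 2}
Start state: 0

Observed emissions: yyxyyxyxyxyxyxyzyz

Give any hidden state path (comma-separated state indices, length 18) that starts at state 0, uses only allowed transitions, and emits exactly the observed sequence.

  [0] y  {0,1}  => 0  start
  [1] y  {0,1}  => 0  0->0 ok
  [2] x  {3}  => 3  0->3 ok
  [3] y  {0,1}  => 1  3->1 ok
  [4] y  {0,1}  => 0  1->0 ok
  [5] x  {3}  => 3  0->3 ok
  [6] y  {0,1}  => 0  3->0 ok
  [7] x  {3}  => 3  0->3 ok
  [8] y  {0,1}  => 0  3->0 ok
  [9] x  {3}  => 3  0->3 ok
  [10] y  {0,1}  => 1  3->1 ok
  [11] x  {3}  => 3  1->3 ok
  [12] y  {0,1}  => 1  3->1 ok
  [13] x  {3}  => 3  1->3 ok
  [14] y  {0,1}  => 1  3->1 ok
  [15] z  {2}  => 2  1->2 ok
  [16] y  {0,1}  => 1  2->1 ok
  [17] z  {2}  => 2  1->2 ok

0,0,3,1,0,3,0,3,0,3,1,3,1,3,1,2,1,2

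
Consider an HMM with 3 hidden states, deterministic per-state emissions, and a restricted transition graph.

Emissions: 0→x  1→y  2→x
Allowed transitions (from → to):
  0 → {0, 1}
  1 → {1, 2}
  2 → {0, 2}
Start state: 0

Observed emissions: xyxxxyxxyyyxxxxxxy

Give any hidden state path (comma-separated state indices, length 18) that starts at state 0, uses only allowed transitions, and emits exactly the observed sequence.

  t0 'x' -> {0,2}, take 0 (start)
  t1 'y' -> {1}, take 1 (0->1 ok)
  t2 'x' -> {0,2}, take 2 (1->2 ok)
  t3 'x' -> {0,2}, take 0 (2->0 ok)
  t4 'x' -> {0,2}, take 0 (0->0 ok)
  t5 'y' -> {1}, take 1 (0->1 ok)
  t6 'x' -> {0,2}, take 2 (1->2 ok)
  t7 'x' -> {0,2}, take 0 (2->0 ok)
  t8 'y' -> {1}, take 1 (0->1 ok)
  t9 'y' -> {1}, take 1 (1->1 ok)
  t10 'y' -> {1}, take 1 (1->1 ok)
  t11 'x' -> {0,2}, take 2 (1->2 ok)
  t12 'x' -> {0,2}, take 2 (2->2 ok)
  t13 'x' -> {0,2}, take 2 (2->2 ok)
  t14 'x' -> {0,2}, take 2 (2->2 ok)
  t15 'x' -> {0,2}, take 2 (2->2 ok)
  t16 'x' -> {0,2}, take 0 (2->0 ok)
  t17 'y' -> {1}, take 1 (0->1 ok)

0,1,2,0,0,1,2,0,1,1,1,2,2,2,2,2,0,1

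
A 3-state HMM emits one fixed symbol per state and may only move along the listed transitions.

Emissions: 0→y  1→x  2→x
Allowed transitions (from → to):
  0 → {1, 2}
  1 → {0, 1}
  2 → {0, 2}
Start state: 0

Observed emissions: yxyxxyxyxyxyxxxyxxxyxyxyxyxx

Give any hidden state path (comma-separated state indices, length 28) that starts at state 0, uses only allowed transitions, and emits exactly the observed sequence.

0,2,0,2,2,0,2,0,1,0,1,0,1,1,1,0,1,1,1,0,1,0,2,0,2,0,2,2

  0: obs=y cand={0} pick 0 [start]
  1: obs=x cand={1,2} pick 2 [0->2 ok]
  2: obs=y cand={0} pick 0 [2->0 ok]
  3: obs=x cand={1,2} pick 2 [0->2 ok]
  4: obs=x cand={1,2} pick 2 [2->2 ok]
  5: obs=y cand={0} pick 0 [2->0 ok]
  6: obs=x cand={1,2} pick 2 [0->2 ok]
  7: obs=y cand={0} pick 0 [2->0 ok]
  8: obs=x cand={1,2} pick 1 [0->1 ok]
  9: obs=y cand={0} pick 0 [1->0 ok]
  10: obs=x cand={1,2} pick 1 [0->1 ok]
  11: obs=y cand={0} pick 0 [1->0 ok]
  12: obs=x cand={1,2} pick 1 [0->1 ok]
  13: obs=x cand={1,2} pick 1 [1->1 ok]
  14: obs=x cand={1,2} pick 1 [1->1 ok]
  15: obs=y cand={0} pick 0 [1->0 ok]
  16: obs=x cand={1,2} pick 1 [0->1 ok]
  17: obs=x cand={1,2} pick 1 [1->1 ok]
  18: obs=x cand={1,2} pick 1 [1->1 ok]
  19: obs=y cand={0} pick 0 [1->0 ok]
  20: obs=x cand={1,2} pick 1 [0->1 ok]
  21: obs=y cand={0} pick 0 [1->0 ok]
  22: obs=x cand={1,2} pick 2 [0->2 ok]
  23: obs=y cand={0} pick 0 [2->0 ok]
  24: obs=x cand={1,2} pick 2 [0->2 ok]
  25: obs=y cand={0} pick 0 [2->0 ok]
  26: obs=x cand={1,2} pick 2 [0->2 ok]
  27: obs=x cand={1,2} pick 2 [2->2 ok]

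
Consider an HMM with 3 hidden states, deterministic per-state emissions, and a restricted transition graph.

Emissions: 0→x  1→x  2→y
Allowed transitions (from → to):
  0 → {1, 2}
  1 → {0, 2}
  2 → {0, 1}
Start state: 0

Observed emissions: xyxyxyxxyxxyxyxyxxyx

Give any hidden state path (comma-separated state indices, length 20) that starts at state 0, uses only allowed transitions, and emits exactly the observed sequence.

0,2,1,2,1,2,1,0,2,0,1,2,0,2,0,2,1,0,2,0

  t0 'x' -> {0,1}, take 0 (start)
  t1 'y' -> {2}, take 2 (0->2 ok)
  t2 'x' -> {0,1}, take 1 (2->1 ok)
  t3 'y' -> {2}, take 2 (1->2 ok)
  t4 'x' -> {0,1}, take 1 (2->1 ok)
  t5 'y' -> {2}, take 2 (1->2 ok)
  t6 'x' -> {0,1}, take 1 (2->1 ok)
  t7 'x' -> {0,1}, take 0 (1->0 ok)
  t8 'y' -> {2}, take 2 (0->2 ok)
  t9 'x' -> {0,1}, take 0 (2->0 ok)
  t10 'x' -> {0,1}, take 1 (0->1 ok)
  t11 'y' -> {2}, take 2 (1->2 ok)
  t12 'x' -> {0,1}, take 0 (2->0 ok)
  t13 'y' -> {2}, take 2 (0->2 ok)
  t14 'x' -> {0,1}, take 0 (2->0 ok)
  t15 'y' -> {2}, take 2 (0->2 ok)
  t16 'x' -> {0,1}, take 1 (2->1 ok)
  t17 'x' -> {0,1}, take 0 (1->0 ok)
  t18 'y' -> {2}, take 2 (0->2 ok)
  t19 'x' -> {0,1}, take 0 (2->0 ok)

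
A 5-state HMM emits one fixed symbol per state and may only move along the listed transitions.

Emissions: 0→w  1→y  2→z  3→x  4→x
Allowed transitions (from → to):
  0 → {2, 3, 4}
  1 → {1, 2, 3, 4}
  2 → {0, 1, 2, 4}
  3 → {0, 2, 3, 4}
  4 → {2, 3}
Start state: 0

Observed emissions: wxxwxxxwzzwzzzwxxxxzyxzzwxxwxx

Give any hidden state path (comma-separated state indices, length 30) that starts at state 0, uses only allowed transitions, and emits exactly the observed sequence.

0,4,3,0,3,4,3,0,2,2,0,2,2,2,0,4,3,3,4,2,1,4,2,2,0,3,3,0,3,4

  0: obs=w cand={0} pick 0 [start]
  1: obs=x cand={3,4} pick 4 [0->4 ok]
  2: obs=x cand={3,4} pick 3 [4->3 ok]
  3: obs=w cand={0} pick 0 [3->0 ok]
  4: obs=x cand={3,4} pick 3 [0->3 ok]
  5: obs=x cand={3,4} pick 4 [3->4 ok]
  6: obs=x cand={3,4} pick 3 [4->3 ok]
  7: obs=w cand={0} pick 0 [3->0 ok]
  8: obs=z cand={2} pick 2 [0->2 ok]
  9: obs=z cand={2} pick 2 [2->2 ok]
  10: obs=w cand={0} pick 0 [2->0 ok]
  11: obs=z cand={2} pick 2 [0->2 ok]
  12: obs=z cand={2} pick 2 [2->2 ok]
  13: obs=z cand={2} pick 2 [2->2 ok]
  14: obs=w cand={0} pick 0 [2->0 ok]
  15: obs=x cand={3,4} pick 4 [0->4 ok]
  16: obs=x cand={3,4} pick 3 [4->3 ok]
  17: obs=x cand={3,4} pick 3 [3->3 ok]
  18: obs=x cand={3,4} pick 4 [3->4 ok]
  19: obs=z cand={2} pick 2 [4->2 ok]
  20: obs=y cand={1} pick 1 [2->1 ok]
  21: obs=x cand={3,4} pick 4 [1->4 ok]
  22: obs=z cand={2} pick 2 [4->2 ok]
  23: obs=z cand={2} pick 2 [2->2 ok]
  24: obs=w cand={0} pick 0 [2->0 ok]
  25: obs=x cand={3,4} pick 3 [0->3 ok]
  26: obs=x cand={3,4} pick 3 [3->3 ok]
  27: obs=w cand={0} pick 0 [3->0 ok]
  28: obs=x cand={3,4} pick 3 [0->3 ok]
  29: obs=x cand={3,4} pick 4 [3->4 ok]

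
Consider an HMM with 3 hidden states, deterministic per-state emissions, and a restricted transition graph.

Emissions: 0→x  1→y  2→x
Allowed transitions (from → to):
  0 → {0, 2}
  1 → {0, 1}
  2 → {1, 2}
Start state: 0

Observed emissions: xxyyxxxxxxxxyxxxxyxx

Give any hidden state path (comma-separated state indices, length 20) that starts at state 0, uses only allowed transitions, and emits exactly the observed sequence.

0,2,1,1,0,0,0,0,0,2,2,2,1,0,0,0,2,1,0,2

  [0] x  {0,2}  => 0  start
  [1] x  {0,2}  => 2  0->2 ok
  [2] y  {1}  => 1  2->1 ok
  [3] y  {1}  => 1  1->1 ok
  [4] x  {0,2}  => 0  1->0 ok
  [5] x  {0,2}  => 0  0->0 ok
  [6] x  {0,2}  => 0  0->0 ok
  [7] x  {0,2}  => 0  0->0 ok
  [8] x  {0,2}  => 0  0->0 ok
  [9] x  {0,2}  => 2  0->2 ok
  [10] x  {0,2}  => 2  2->2 ok
  [11] x  {0,2}  => 2  2->2 ok
  [12] y  {1}  => 1  2->1 ok
  [13] x  {0,2}  => 0  1->0 ok
  [14] x  {0,2}  => 0  0->0 ok
  [15] x  {0,2}  => 0  0->0 ok
  [16] x  {0,2}  => 2  0->2 ok
  [17] y  {1}  => 1  2->1 ok
  [18] x  {0,2}  => 0  1->0 ok
  [19] x  {0,2}  => 2  0->2 ok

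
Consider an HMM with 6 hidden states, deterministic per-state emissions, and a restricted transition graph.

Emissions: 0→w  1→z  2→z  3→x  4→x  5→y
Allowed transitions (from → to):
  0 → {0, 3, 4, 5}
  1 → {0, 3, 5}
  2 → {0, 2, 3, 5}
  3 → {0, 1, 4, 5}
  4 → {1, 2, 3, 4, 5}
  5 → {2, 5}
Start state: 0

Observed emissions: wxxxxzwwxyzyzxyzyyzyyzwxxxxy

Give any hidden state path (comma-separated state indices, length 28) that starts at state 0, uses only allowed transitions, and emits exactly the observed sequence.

0,4,4,4,3,1,0,0,3,5,2,5,2,3,5,2,5,5,2,5,5,2,0,4,4,4,4,5

  t0 'w' -> {0}, take 0 (start)
  t1 'x' -> {3,4}, take 4 (0->4 ok)
  t2 'x' -> {3,4}, take 4 (4->4 ok)
  t3 'x' -> {3,4}, take 4 (4->4 ok)
  t4 'x' -> {3,4}, take 3 (4->3 ok)
  t5 'z' -> {1,2}, take 1 (3->1 ok)
  t6 'w' -> {0}, take 0 (1->0 ok)
  t7 'w' -> {0}, take 0 (0->0 ok)
  t8 'x' -> {3,4}, take 3 (0->3 ok)
  t9 'y' -> {5}, take 5 (3->5 ok)
  t10 'z' -> {1,2}, take 2 (5->2 ok)
  t11 'y' -> {5}, take 5 (2->5 ok)
  t12 'z' -> {1,2}, take 2 (5->2 ok)
  t13 'x' -> {3,4}, take 3 (2->3 ok)
  t14 'y' -> {5}, take 5 (3->5 ok)
  t15 'z' -> {1,2}, take 2 (5->2 ok)
  t16 'y' -> {5}, take 5 (2->5 ok)
  t17 'y' -> {5}, take 5 (5->5 ok)
  t18 'z' -> {1,2}, take 2 (5->2 ok)
  t19 'y' -> {5}, take 5 (2->5 ok)
  t20 'y' -> {5}, take 5 (5->5 ok)
  t21 'z' -> {1,2}, take 2 (5->2 ok)
  t22 'w' -> {0}, take 0 (2->0 ok)
  t23 'x' -> {3,4}, take 4 (0->4 ok)
  t24 'x' -> {3,4}, take 4 (4->4 ok)
  t25 'x' -> {3,4}, take 4 (4->4 ok)
  t26 'x' -> {3,4}, take 4 (4->4 ok)
  t27 'y' -> {5}, take 5 (4->5 ok)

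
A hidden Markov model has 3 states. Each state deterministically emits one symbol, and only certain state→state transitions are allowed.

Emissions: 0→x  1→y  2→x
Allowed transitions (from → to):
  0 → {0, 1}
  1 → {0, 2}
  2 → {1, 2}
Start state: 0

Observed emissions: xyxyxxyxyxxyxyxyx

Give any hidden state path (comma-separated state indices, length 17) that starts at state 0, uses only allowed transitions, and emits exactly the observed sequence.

0,1,0,1,0,0,1,0,1,0,0,1,2,1,2,1,0

  0: obs=x cand={0,2} pick 0 [start]
  1: obs=y cand={1} pick 1 [0->1 ok]
  2: obs=x cand={0,2} pick 0 [1->0 ok]
  3: obs=y cand={1} pick 1 [0->1 ok]
  4: obs=x cand={0,2} pick 0 [1->0 ok]
  5: obs=x cand={0,2} pick 0 [0->0 ok]
  6: obs=y cand={1} pick 1 [0->1 ok]
  7: obs=x cand={0,2} pick 0 [1->0 ok]
  8: obs=y cand={1} pick 1 [0->1 ok]
  9: obs=x cand={0,2} pick 0 [1->0 ok]
  10: obs=x cand={0,2} pick 0 [0->0 ok]
  11: obs=y cand={1} pick 1 [0->1 ok]
  12: obs=x cand={0,2} pick 2 [1->2 ok]
  13: obs=y cand={1} pick 1 [2->1 ok]
  14: obs=x cand={0,2} pick 2 [1->2 ok]
  15: obs=y cand={1} pick 1 [2->1 ok]
  16: obs=x cand={0,2} pick 0 [1->0 ok]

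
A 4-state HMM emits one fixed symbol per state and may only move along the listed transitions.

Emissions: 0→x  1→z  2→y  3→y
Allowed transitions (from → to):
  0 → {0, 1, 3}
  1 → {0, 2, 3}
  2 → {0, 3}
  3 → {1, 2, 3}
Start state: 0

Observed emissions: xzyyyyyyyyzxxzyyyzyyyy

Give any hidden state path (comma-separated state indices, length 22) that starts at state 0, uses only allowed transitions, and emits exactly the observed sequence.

  0: obs=x cand={0} pick 0 [start]
  1: obs=z cand={1} pick 1 [0->1 ok]
  2: obs=y cand={2,3} pick 3 [1->3 ok]
  3: obs=y cand={2,3} pick 3 [3->3 ok]
  4: obs=y cand={2,3} pick 2 [3->2 ok]
  5: obs=y cand={2,3} pick 3 [2->3 ok]
  6: obs=y cand={2,3} pick 2 [3->2 ok]
  7: obs=y cand={2,3} pick 3 [2->3 ok]
  8: obs=y cand={2,3} pick 3 [3->3 ok]
  9: obs=y cand={2,3} pick 3 [3->3 ok]
  10: obs=z cand={1} pick 1 [3->1 ok]
  11: obs=x cand={0} pick 0 [1->0 ok]
  12: obs=x cand={0} pick 0 [0->0 ok]
  13: obs=z cand={1} pick 1 [0->1 ok]
  14: obs=y cand={2,3} pick 2 [1->2 ok]
  15: obs=y cand={2,3} pick 3 [2->3 ok]
  16: obs=y cand={2,3} pick 3 [3->3 ok]
  17: obs=z cand={1} pick 1 [3->1 ok]
  18: obs=y cand={2,3} pick 3 [1->3 ok]
  19: obs=y cand={2,3} pick 2 [3->2 ok]
  20: obs=y cand={2,3} pick 3 [2->3 ok]
  21: obs=y cand={2,3} pick 3 [3->3 ok]

0,1,3,3,2,3,2,3,3,3,1,0,0,1,2,3,3,1,3,2,3,3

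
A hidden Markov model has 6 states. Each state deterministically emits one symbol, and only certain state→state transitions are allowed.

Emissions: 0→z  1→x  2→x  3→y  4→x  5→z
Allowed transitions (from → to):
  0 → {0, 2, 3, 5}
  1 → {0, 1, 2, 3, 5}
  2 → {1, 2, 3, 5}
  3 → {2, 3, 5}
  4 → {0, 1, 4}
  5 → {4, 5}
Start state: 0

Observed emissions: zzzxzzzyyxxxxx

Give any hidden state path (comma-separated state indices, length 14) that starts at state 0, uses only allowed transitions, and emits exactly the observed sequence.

0,0,5,4,0,0,0,3,3,2,1,1,1,1

  pos 0: z in {0,5}, choose 0; start
  pos 1: z in {0,5}, choose 0; 0->0 ok
  pos 2: z in {0,5}, choose 5; 0->5 ok
  pos 3: x in {1,2,4}, choose 4; 5->4 ok
  pos 4: z in {0,5}, choose 0; 4->0 ok
  pos 5: z in {0,5}, choose 0; 0->0 ok
  pos 6: z in {0,5}, choose 0; 0->0 ok
  pos 7: y in {3}, choose 3; 0->3 ok
  pos 8: y in {3}, choose 3; 3->3 ok
  pos 9: x in {1,2,4}, choose 2; 3->2 ok
  pos 10: x in {1,2,4}, choose 1; 2->1 ok
  pos 11: x in {1,2,4}, choose 1; 1->1 ok
  pos 12: x in {1,2,4}, choose 1; 1->1 ok
  pos 13: x in {1,2,4}, choose 1; 1->1 ok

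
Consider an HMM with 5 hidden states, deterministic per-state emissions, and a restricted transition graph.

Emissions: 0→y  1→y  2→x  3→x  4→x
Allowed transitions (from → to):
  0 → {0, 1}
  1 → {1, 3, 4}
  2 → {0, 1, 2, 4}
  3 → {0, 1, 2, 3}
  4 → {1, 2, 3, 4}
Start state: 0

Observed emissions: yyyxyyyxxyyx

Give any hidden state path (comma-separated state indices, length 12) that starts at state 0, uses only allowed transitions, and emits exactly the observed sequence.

0,1,1,3,0,0,1,3,3,0,1,4

  [0] y  {0,1}  => 0  start
  [1] y  {0,1}  => 1  0->1 ok
  [2] y  {0,1}  => 1  1->1 ok
  [3] x  {2,3,4}  => 3  1->3 ok
  [4] y  {0,1}  => 0  3->0 ok
  [5] y  {0,1}  => 0  0->0 ok
  [6] y  {0,1}  => 1  0->1 ok
  [7] x  {2,3,4}  => 3  1->3 ok
  [8] x  {2,3,4}  => 3  3->3 ok
  [9] y  {0,1}  => 0  3->0 ok
  [10] y  {0,1}  => 1  0->1 ok
  [11] x  {2,3,4}  => 4  1->4 ok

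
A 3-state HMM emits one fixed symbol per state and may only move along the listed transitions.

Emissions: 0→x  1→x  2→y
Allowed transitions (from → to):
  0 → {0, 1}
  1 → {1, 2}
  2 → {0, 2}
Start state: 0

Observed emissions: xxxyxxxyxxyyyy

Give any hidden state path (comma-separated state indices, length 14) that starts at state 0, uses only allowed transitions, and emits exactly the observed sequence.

  0: obs=x cand={0,1} pick 0 [start]
  1: obs=x cand={0,1} pick 0 [0->0 ok]
  2: obs=x cand={0,1} pick 1 [0->1 ok]
  3: obs=y cand={2} pick 2 [1->2 ok]
  4: obs=x cand={0,1} pick 0 [2->0 ok]
  5: obs=x cand={0,1} pick 1 [0->1 ok]
  6: obs=x cand={0,1} pick 1 [1->1 ok]
  7: obs=y cand={2} pick 2 [1->2 ok]
  8: obs=x cand={0,1} pick 0 [2->0 ok]
  9: obs=x cand={0,1} pick 1 [0->1 ok]
  10: obs=y cand={2} pick 2 [1->2 ok]
  11: obs=y cand={2} pick 2 [2->2 ok]
  12: obs=y cand={2} pick 2 [2->2 ok]
  13: obs=y cand={2} pick 2 [2->2 ok]

0,0,1,2,0,1,1,2,0,1,2,2,2,2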